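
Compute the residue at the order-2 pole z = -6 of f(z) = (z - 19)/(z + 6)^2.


Step 1: Pole of order 2 at z = -6
Step 2: Res = lim d/dz [(z + 6)^2 * f(z)] as z -> -6
Step 3: (z + 6)^2 * f(z) = z - 19
Step 4: d/dz[z - 19] = 1

1


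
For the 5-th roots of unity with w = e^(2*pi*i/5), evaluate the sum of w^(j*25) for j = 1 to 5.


Step 1: The sum sum_{j=1}^{n} w^(k*j) equals n if n | k, else 0.
Step 2: Here n = 5, k = 25
Step 3: Does n divide k? 5 | 25 -> True
Step 4: Sum = 5

5


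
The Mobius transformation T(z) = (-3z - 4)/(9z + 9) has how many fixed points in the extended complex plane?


Step 1: Fixed points satisfy T(z) = z
Step 2: 9z^2 + 12z + 4 = 0
Step 3: Discriminant = 12^2 - 4*9*4 = 0
Step 4: Number of fixed points = 1

1


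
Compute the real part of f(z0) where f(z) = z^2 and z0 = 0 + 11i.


Step 1: z0 = 0 + 11i
Step 2: z0^2 = 0^2 - 11^2 + 0i
Step 3: real part = 0 - 121 = -121

-121


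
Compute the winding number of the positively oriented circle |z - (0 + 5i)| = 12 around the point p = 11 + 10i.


Step 1: Center c = (0, 5), radius = 12
Step 2: |p - c|^2 = 11^2 + 5^2 = 146
Step 3: r^2 = 144
Step 4: |p-c| > r so winding number = 0

0


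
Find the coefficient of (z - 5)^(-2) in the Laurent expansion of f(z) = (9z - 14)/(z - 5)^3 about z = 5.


Step 1: Write the numerator in powers of (z - 5): 9z - 14 = 9(z - 5) + (9*5 - 14) = 9(z - 5) + 31
Step 2: Divide by (z - 5)^3: f(z) = 31(z - 5)^(-3) + 9(z - 5)^(-2)
Step 3: This finite sum is the Laurent series of f about z = 5.
Step 4: Coefficient of (z - 5)^(-2) = coefficient of (z - 5) in the re-centred numerator = 9

9


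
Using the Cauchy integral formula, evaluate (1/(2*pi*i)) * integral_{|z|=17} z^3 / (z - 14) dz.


Step 1: f(z) = z^3, a = 14 is inside |z| = 17
Step 2: By Cauchy integral formula: (1/(2pi*i)) * integral = f(a)
Step 3: f(14) = 14^3 = 2744

2744


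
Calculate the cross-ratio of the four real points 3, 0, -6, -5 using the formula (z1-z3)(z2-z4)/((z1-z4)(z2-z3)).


Step 1: (z1-z3)(z2-z4) = 9 * 5 = 45
Step 2: (z1-z4)(z2-z3) = 8 * 6 = 48
Step 3: Cross-ratio = 45/48 = 15/16

15/16


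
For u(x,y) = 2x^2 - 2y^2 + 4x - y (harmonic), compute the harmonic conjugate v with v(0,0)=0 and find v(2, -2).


Step 1: v_x = -u_y = 4y + 1
Step 2: v_y = u_x = 4x + 4
Step 3: v = 4xy + x + 4y + C
Step 4: v(0,0) = 0 => C = 0
Step 5: v(2, -2) = -22

-22


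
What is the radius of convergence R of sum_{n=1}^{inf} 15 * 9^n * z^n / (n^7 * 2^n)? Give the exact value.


Step 1: General term a_n = 15 * 9^n / (n^7 * 2^n)
Step 2: By the root test, |a_n|^(1/n) = 15^(1/n) * 9 / (n^(7/n) * 2) -> 9/2 as n -> infinity (since 15^(1/n) -> 1 and n^(7/n) -> 1)
Step 3: R = 1/lim|a_n|^(1/n) = 2/9

2/9


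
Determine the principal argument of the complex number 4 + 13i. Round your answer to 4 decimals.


Step 1: z = 4 + 13i
Step 2: arg(z) = atan2(13, 4)
Step 3: arg(z) = 1.2723

1.2723


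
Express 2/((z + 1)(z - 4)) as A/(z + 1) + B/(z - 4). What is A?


Step 1: Multiply both sides by (z + 1) and set z = -1
Step 2: A = 2 / (-1 - 4)
Step 3: A = 2 / (-5)
Step 4: A = -2/5

-2/5


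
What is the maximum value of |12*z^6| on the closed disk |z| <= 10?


Step 1: On |z| = 10, |f(z)| = 12 * |z|^6 = 12 * 10^6
Step 2: By maximum modulus principle, maximum is on boundary.
Step 3: Maximum = 12 * 1000000 = 12000000

12000000


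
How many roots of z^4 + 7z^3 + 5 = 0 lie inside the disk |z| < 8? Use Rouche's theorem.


Step 1: On |z| = 8 the three terms have sizes |z^4| = 8^4 = 4096, |7z^3| = 7*8^3 = 3584, |5| = 5
Step 2: The dominant term is g(z) = z^4; let h(z) = 7z^3 + 5 so f = g + h
Step 3: On |z| = 8: |g| = 4096 and |h| <= 3584 + 5 = 3589
Step 4: Since 4096 > 3589, |h| < |g| on |z| = 8, so by Rouche f has the same number of zeros as g inside |z| < 8
Step 5: g(z) = z^4 has 4 zeros (all at the origin) inside |z| < 8. Answer = 4

4


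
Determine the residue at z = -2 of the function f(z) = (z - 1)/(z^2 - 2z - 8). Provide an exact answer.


Step 1: Q(z) = z^2 - 2z - 8 = (z + 2)(z - 4)
Step 2: Q'(z) = 2z - 2
Step 3: Q'(-2) = -6, P(-2) = -3
Step 4: Res = P(-2)/Q'(-2) = -3/(-6) = 1/2

1/2


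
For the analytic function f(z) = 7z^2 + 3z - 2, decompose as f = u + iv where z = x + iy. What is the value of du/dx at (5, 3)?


Step 1: f(z) = 7(x+iy)^2 + 3(x+iy) - 2
Step 2: u = 7(x^2 - y^2) + 3x - 2
Step 3: u_x = 14x + 3
Step 4: At (5, 3): u_x = 70 + 3 = 73

73


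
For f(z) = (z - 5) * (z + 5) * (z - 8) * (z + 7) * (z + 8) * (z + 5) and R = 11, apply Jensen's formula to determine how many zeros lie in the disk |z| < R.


Jensen's formula: (1/2pi)*integral log|f(Re^it)|dt = log|f(0)| + sum_{|a_k|<R} log(R/|a_k|)
Step 1: f(0) = (-5) * 5 * (-8) * 7 * 8 * 5 = 56000
Step 2: log|f(0)| = log|5| + log|-5| + log|8| + log|-7| + log|-8| + log|-5| = 10.9331
Step 3: Zeros inside |z| < 11: 5, -5, 8, -7, -8, -5
Step 4: Jensen sum = log(11/5) + log(11/5) + log(11/8) + log(11/7) + log(11/8) + log(11/5) = 3.4543
Step 5: n(R) = number of terms in the Jensen sum = count of zeros inside |z| < 11 = 6

6


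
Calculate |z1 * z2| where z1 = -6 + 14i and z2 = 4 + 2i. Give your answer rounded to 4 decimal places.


Step 1: |z1| = sqrt((-6)^2 + 14^2) = sqrt(232)
Step 2: |z2| = sqrt(4^2 + 2^2) = sqrt(20)
Step 3: |z1*z2| = |z1|*|z2| = sqrt(232) * sqrt(20) = sqrt(232 * 20) = sqrt(4640)
Step 4: = 68.1175

68.1175


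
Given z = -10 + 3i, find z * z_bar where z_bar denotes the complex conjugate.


Step 1: conj(z) = -10 - 3i
Step 2: z * conj(z) = (-10)^2 + 3^2
Step 3: = 100 + 9 = 109

109


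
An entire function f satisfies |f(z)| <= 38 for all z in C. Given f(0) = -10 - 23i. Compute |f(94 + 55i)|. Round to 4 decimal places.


Step 1: By Liouville's theorem, a bounded entire function is constant.
Step 2: f(z) = f(0) = -10 - 23i for all z.
Step 3: |f(w)| = |-10 - 23i| = sqrt(100 + 529)
Step 4: = 25.0799

25.0799


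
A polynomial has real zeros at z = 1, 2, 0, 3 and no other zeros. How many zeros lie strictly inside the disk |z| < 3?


Step 1: Check each root:
  z = 1: |1| = 1 < 3
  z = 2: |2| = 2 < 3
  z = 0: |0| = 0 < 3
  z = 3: |3| = 3 >= 3
Step 2: Count = 3

3


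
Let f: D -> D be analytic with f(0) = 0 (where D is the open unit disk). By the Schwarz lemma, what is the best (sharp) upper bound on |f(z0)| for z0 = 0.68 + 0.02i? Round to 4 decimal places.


Step 1: Schwarz lemma: if f: D -> D is analytic with f(0) = 0, then |f(z)| <= |z| for all z in D, and this is sharp (f(z) = z).
Step 2: |z0|^2 = 0.68^2 + 0.02^2 = 0.4628
Step 3: |z0| = sqrt(0.4628) = 0.680294
Step 4: Best bound = |z0| = 0.6803

0.6803


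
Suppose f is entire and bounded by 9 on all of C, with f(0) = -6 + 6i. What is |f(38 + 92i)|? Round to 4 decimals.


Step 1: By Liouville's theorem, a bounded entire function is constant.
Step 2: f(z) = f(0) = -6 + 6i for all z.
Step 3: |f(w)| = |-6 + 6i| = sqrt(36 + 36)
Step 4: = 8.4853

8.4853


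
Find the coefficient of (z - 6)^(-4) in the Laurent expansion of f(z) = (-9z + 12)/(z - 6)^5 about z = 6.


Step 1: Write the numerator in powers of (z - 6): -9z + 12 = -9(z - 6) + (-9*6 + 12) = -9(z - 6) - 42
Step 2: Divide by (z - 6)^5: f(z) = -42(z - 6)^(-5) - 9(z - 6)^(-4)
Step 3: This finite sum is the Laurent series of f about z = 6.
Step 4: Coefficient of (z - 6)^(-4) = coefficient of (z - 6) in the re-centred numerator = -9

-9


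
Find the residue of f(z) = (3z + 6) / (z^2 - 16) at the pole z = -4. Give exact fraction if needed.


Step 1: Q(z) = z^2 - 16 = (z + 4)(z - 4)
Step 2: Q'(z) = 2z
Step 3: Q'(-4) = -8, P(-4) = -6
Step 4: Res = P(-4)/Q'(-4) = -6/(-8) = 3/4

3/4


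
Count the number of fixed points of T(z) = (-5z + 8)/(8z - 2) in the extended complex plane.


Step 1: Fixed points satisfy T(z) = z
Step 2: 8z^2 + 3z - 8 = 0
Step 3: Discriminant = 3^2 - 4*8*(-8) = 265
Step 4: Number of fixed points = 2

2


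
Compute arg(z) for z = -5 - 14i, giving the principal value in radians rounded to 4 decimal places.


Step 1: z = -5 - 14i
Step 2: arg(z) = atan2(-14, -5)
Step 3: arg(z) = -1.9138

-1.9138


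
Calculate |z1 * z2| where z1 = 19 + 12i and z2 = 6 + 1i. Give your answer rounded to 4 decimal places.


Step 1: |z1| = sqrt(19^2 + 12^2) = sqrt(505)
Step 2: |z2| = sqrt(6^2 + 1^2) = sqrt(37)
Step 3: |z1*z2| = |z1|*|z2| = sqrt(505) * sqrt(37) = sqrt(505 * 37) = sqrt(18685)
Step 4: = 136.6931

136.6931


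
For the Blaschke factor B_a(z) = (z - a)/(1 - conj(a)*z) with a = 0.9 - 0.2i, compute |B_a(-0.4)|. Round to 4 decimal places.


Step 1: Numerator z0 - a = -0.4 - (0.9 - 0.2i) = -1.3 + 0.2i
Step 2: Denominator 1 - conj(a)*z0 = 1 - (0.9 + 0.2i)*(-0.4) = 1.36 + 0.08i
Step 3: |z0 - a|^2 = (-1.3)^2 + 0.2^2 = 1.73; |1 - conj(a)*z0|^2 = 1.36^2 + 0.08^2 = 1.856
Step 4: |B_a(-0.4)| = sqrt(1.73 / 1.856) = sqrt(0.932112)
Step 5: = 0.9655

0.9655


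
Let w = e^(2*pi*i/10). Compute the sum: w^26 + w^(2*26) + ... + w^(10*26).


Step 1: The sum sum_{j=1}^{n} w^(k*j) equals n if n | k, else 0.
Step 2: Here n = 10, k = 26
Step 3: Does n divide k? 10 | 26 -> False
Step 4: Sum = 0

0


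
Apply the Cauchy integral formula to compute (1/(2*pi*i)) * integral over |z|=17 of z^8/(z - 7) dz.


Step 1: f(z) = z^8, a = 7 is inside |z| = 17
Step 2: By Cauchy integral formula: (1/(2pi*i)) * integral = f(a)
Step 3: f(7) = 7^8 = 5764801

5764801


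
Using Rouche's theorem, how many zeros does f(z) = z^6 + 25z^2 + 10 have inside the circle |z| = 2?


Step 1: On |z| = 2 the three terms have sizes |z^6| = 2^6 = 64, |25z^2| = 25*2^2 = 100, |10| = 10
Step 2: The dominant term is g(z) = 25z^2; let h(z) = z^6 + 10 so f = g + h
Step 3: On |z| = 2: |g| = 100 and |h| <= 64 + 10 = 74
Step 4: Since 100 > 74, |h| < |g| on |z| = 2, so by Rouche f has the same number of zeros as g inside |z| < 2
Step 5: g(z) = 25z^2 has 2 zeros (at the origin, multiplicity 2) inside |z| < 2. Answer = 2

2


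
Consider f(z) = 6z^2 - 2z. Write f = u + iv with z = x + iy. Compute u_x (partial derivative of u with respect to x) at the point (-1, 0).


Step 1: f(z) = 6(x+iy)^2 - 2(x+iy) + 0
Step 2: u = 6(x^2 - y^2) - 2x + 0
Step 3: u_x = 12x - 2
Step 4: At (-1, 0): u_x = -12 - 2 = -14

-14


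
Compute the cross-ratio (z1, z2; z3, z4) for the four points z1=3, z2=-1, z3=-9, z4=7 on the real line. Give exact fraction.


Step 1: (z1-z3)(z2-z4) = 12 * (-8) = -96
Step 2: (z1-z4)(z2-z3) = (-4) * 8 = -32
Step 3: Cross-ratio = 96/32 = 3

3


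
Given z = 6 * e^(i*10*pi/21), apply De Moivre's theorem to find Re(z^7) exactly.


Step 1: By De Moivre's theorem, z^7 = 6^7 * e^(i*7*10*pi/21) = 279936 * (cos(10*pi/3) + i*sin(10*pi/3))
Step 2: |z|^7 = 6^7 = 279936
Step 3: Reduce the angle mod 2*pi: 10*pi/3 - 2*pi = 4*pi/3
Step 4: cos(4*pi/3) = -1/2
Step 5: Re(z^7) = 279936 * (-1/2) = -139968

-139968


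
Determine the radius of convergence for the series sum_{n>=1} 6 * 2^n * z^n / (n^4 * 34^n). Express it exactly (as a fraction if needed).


Step 1: General term a_n = 6 * 2^n / (n^4 * 34^n)
Step 2: By the root test, |a_n|^(1/n) = 6^(1/n) * 2 / (n^(4/n) * 34) -> 2/34 as n -> infinity (since 6^(1/n) -> 1 and n^(4/n) -> 1)
Step 3: R = 1/lim|a_n|^(1/n) = 34/2 = 17

17


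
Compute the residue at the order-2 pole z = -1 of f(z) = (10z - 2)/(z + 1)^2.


Step 1: Pole of order 2 at z = -1
Step 2: Res = lim d/dz [(z + 1)^2 * f(z)] as z -> -1
Step 3: (z + 1)^2 * f(z) = 10z - 2
Step 4: d/dz[10z - 2] = 10

10


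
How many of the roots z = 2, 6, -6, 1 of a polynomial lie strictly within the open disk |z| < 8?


Step 1: Check each root:
  z = 2: |2| = 2 < 8
  z = 6: |6| = 6 < 8
  z = -6: |-6| = 6 < 8
  z = 1: |1| = 1 < 8
Step 2: Count = 4

4


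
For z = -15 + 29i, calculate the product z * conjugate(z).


Step 1: conj(z) = -15 - 29i
Step 2: z * conj(z) = (-15)^2 + 29^2
Step 3: = 225 + 841 = 1066

1066


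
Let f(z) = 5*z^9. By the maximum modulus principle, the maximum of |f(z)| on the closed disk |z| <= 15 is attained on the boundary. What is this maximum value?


Step 1: On |z| = 15, |f(z)| = 5 * |z|^9 = 5 * 15^9
Step 2: By maximum modulus principle, maximum is on boundary.
Step 3: Maximum = 5 * 38443359375 = 192216796875

192216796875


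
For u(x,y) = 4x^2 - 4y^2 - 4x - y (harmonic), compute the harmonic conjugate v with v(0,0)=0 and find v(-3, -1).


Step 1: v_x = -u_y = 8y + 1
Step 2: v_y = u_x = 8x - 4
Step 3: v = 8xy + x - 4y + C
Step 4: v(0,0) = 0 => C = 0
Step 5: v(-3, -1) = 25

25


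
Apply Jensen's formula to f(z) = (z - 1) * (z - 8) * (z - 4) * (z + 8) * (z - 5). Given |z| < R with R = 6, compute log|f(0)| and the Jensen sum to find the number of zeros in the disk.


Jensen's formula: (1/2pi)*integral log|f(Re^it)|dt = log|f(0)| + sum_{|a_k|<R} log(R/|a_k|)
Step 1: f(0) = (-1) * (-8) * (-4) * 8 * (-5) = 1280
Step 2: log|f(0)| = log|1| + log|8| + log|4| + log|-8| + log|5| = 7.1546
Step 3: Zeros inside |z| < 6: 1, 4, 5
Step 4: Jensen sum = log(6/1) + log(6/4) + log(6/5) = 2.3795
Step 5: n(R) = number of terms in the Jensen sum = count of zeros inside |z| < 6 = 3

3


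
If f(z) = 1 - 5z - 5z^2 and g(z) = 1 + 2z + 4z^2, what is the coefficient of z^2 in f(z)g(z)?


Step 1: z^2 term in f*g comes from: (1)*(4z^2) + (-5z)*(2z) + (-5z^2)*(1)
Step 2: = 4 - 10 - 5
Step 3: = -11

-11


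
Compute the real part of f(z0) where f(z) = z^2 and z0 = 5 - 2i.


Step 1: z0 = 5 - 2i
Step 2: z0^2 = 5^2 - (-2)^2 - 20i
Step 3: real part = 25 - 4 = 21

21


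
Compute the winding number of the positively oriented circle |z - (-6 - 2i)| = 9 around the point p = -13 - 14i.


Step 1: Center c = (-6, -2), radius = 9
Step 2: |p - c|^2 = (-7)^2 + (-12)^2 = 193
Step 3: r^2 = 81
Step 4: |p-c| > r so winding number = 0

0


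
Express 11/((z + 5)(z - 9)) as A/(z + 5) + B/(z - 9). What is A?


Step 1: Multiply both sides by (z + 5) and set z = -5
Step 2: A = 11 / (-5 - 9)
Step 3: A = 11 / (-14)
Step 4: A = -11/14

-11/14


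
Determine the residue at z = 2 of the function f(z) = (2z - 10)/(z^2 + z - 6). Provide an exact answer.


Step 1: Q(z) = z^2 + z - 6 = (z - 2)(z + 3)
Step 2: Q'(z) = 2z + 1
Step 3: Q'(2) = 5, P(2) = -6
Step 4: Res = P(2)/Q'(2) = -6/5 = -6/5

-6/5


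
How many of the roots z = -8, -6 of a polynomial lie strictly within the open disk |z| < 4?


Step 1: Check each root:
  z = -8: |-8| = 8 >= 4
  z = -6: |-6| = 6 >= 4
Step 2: Count = 0

0


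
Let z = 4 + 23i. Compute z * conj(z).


Step 1: conj(z) = 4 - 23i
Step 2: z * conj(z) = 4^2 + 23^2
Step 3: = 16 + 529 = 545

545


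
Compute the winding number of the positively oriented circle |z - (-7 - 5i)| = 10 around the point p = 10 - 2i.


Step 1: Center c = (-7, -5), radius = 10
Step 2: |p - c|^2 = 17^2 + 3^2 = 298
Step 3: r^2 = 100
Step 4: |p-c| > r so winding number = 0

0


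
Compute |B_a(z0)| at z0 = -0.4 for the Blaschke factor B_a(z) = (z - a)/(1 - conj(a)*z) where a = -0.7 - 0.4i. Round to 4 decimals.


Step 1: Numerator z0 - a = -0.4 - (-0.7 - 0.4i) = 0.3 + 0.4i
Step 2: Denominator 1 - conj(a)*z0 = 1 - (-0.7 + 0.4i)*(-0.4) = 0.72 + 0.16i
Step 3: |z0 - a|^2 = 0.3^2 + 0.4^2 = 0.25; |1 - conj(a)*z0|^2 = 0.72^2 + 0.16^2 = 0.544
Step 4: |B_a(-0.4)| = sqrt(0.25 / 0.544) = sqrt(0.459559)
Step 5: = 0.6779

0.6779


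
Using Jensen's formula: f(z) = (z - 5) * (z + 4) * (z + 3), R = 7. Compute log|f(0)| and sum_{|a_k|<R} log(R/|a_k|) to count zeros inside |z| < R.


Jensen's formula: (1/2pi)*integral log|f(Re^it)|dt = log|f(0)| + sum_{|a_k|<R} log(R/|a_k|)
Step 1: f(0) = (-5) * 4 * 3 = -60
Step 2: log|f(0)| = log|5| + log|-4| + log|-3| = 4.0943
Step 3: Zeros inside |z| < 7: 5, -4, -3
Step 4: Jensen sum = log(7/5) + log(7/4) + log(7/3) = 1.7434
Step 5: n(R) = number of terms in the Jensen sum = count of zeros inside |z| < 7 = 3

3


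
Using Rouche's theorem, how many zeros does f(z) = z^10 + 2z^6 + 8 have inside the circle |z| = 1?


Step 1: On |z| = 1 the three terms have sizes |z^10| = 1^10 = 1, |2z^6| = 2*1^6 = 2, |8| = 8
Step 2: The dominant term is g(z) = 8; let h(z) = z^10 + 2z^6 so f = g + h
Step 3: On |z| = 1: |g| = 8 and |h| <= 1 + 2 = 3
Step 4: Since 8 > 3, |h| < |g| on |z| = 1, so by Rouche f has the same number of zeros as g inside |z| < 1
Step 5: g(z) = 8 is a nonzero constant with no zeros inside |z| < 1. Answer = 0

0


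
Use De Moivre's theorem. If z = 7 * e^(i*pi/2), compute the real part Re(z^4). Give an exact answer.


Step 1: By De Moivre's theorem, z^4 = 7^4 * e^(i*4*pi/2) = 2401 * (cos(2*pi) + i*sin(2*pi))
Step 2: |z|^4 = 7^4 = 2401
Step 3: Reduce the angle mod 2*pi: 2*pi - 2*pi = 0
Step 4: cos(0) = 1
Step 5: Re(z^4) = 2401 * 1 = 2401

2401


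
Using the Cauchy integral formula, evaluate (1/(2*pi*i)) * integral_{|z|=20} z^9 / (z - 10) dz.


Step 1: f(z) = z^9, a = 10 is inside |z| = 20
Step 2: By Cauchy integral formula: (1/(2pi*i)) * integral = f(a)
Step 3: f(10) = 10^9 = 1000000000

1000000000


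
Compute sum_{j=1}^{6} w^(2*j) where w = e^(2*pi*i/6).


Step 1: The sum sum_{j=1}^{n} w^(k*j) equals n if n | k, else 0.
Step 2: Here n = 6, k = 2
Step 3: Does n divide k? 6 | 2 -> False
Step 4: Sum = 0

0


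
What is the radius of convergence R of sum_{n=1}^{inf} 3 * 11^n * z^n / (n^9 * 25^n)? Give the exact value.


Step 1: General term a_n = 3 * 11^n / (n^9 * 25^n)
Step 2: By the root test, |a_n|^(1/n) = 3^(1/n) * 11 / (n^(9/n) * 25) -> 11/25 as n -> infinity (since 3^(1/n) -> 1 and n^(9/n) -> 1)
Step 3: R = 1/lim|a_n|^(1/n) = 25/11

25/11


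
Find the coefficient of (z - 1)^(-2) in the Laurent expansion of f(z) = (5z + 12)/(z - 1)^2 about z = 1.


Step 1: Write the numerator in powers of (z - 1): 5z + 12 = 5(z - 1) + (5*1 + 12) = 5(z - 1) + 17
Step 2: Divide by (z - 1)^2: f(z) = 17(z - 1)^(-2) + 5(z - 1)^(-1)
Step 3: This finite sum is the Laurent series of f about z = 1.
Step 4: Coefficient of (z - 1)^(-2) = 5*1 + 12 = 17

17


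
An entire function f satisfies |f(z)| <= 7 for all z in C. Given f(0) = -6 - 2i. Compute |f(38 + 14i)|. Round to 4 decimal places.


Step 1: By Liouville's theorem, a bounded entire function is constant.
Step 2: f(z) = f(0) = -6 - 2i for all z.
Step 3: |f(w)| = |-6 - 2i| = sqrt(36 + 4)
Step 4: = 6.3246

6.3246


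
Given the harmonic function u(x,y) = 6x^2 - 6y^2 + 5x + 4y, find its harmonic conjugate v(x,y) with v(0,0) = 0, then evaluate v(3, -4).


Step 1: v_x = -u_y = 12y - 4
Step 2: v_y = u_x = 12x + 5
Step 3: v = 12xy - 4x + 5y + C
Step 4: v(0,0) = 0 => C = 0
Step 5: v(3, -4) = -176

-176


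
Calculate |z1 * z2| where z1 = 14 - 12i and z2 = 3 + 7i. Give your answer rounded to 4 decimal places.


Step 1: |z1| = sqrt(14^2 + (-12)^2) = sqrt(340)
Step 2: |z2| = sqrt(3^2 + 7^2) = sqrt(58)
Step 3: |z1*z2| = |z1|*|z2| = sqrt(340) * sqrt(58) = sqrt(340 * 58) = sqrt(19720)
Step 4: = 140.4279

140.4279


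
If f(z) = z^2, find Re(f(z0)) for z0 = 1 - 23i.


Step 1: z0 = 1 - 23i
Step 2: z0^2 = 1^2 - (-23)^2 - 46i
Step 3: real part = 1 - 529 = -528

-528


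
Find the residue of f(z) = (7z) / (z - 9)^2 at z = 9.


Step 1: Pole of order 2 at z = 9
Step 2: Res = lim d/dz [(z - 9)^2 * f(z)] as z -> 9
Step 3: (z - 9)^2 * f(z) = 7z
Step 4: d/dz[7z] = 7

7


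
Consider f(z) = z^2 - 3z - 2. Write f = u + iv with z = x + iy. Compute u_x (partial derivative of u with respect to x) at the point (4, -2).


Step 1: f(z) = (x+iy)^2 - 3(x+iy) - 2
Step 2: u = (x^2 - y^2) - 3x - 2
Step 3: u_x = 2x - 3
Step 4: At (4, -2): u_x = 8 - 3 = 5

5


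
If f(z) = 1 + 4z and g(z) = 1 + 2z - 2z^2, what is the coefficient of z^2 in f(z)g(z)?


Step 1: z^2 term in f*g comes from: (1)*(-2z^2) + (4z)*(2z) + (0)*(1)
Step 2: = -2 + 8 + 0
Step 3: = 6

6


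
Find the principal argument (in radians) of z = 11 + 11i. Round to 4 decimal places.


Step 1: z = 11 + 11i
Step 2: arg(z) = atan2(11, 11)
Step 3: arg(z) = 0.7854

0.7854


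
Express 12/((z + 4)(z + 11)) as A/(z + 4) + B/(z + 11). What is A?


Step 1: Multiply both sides by (z + 4) and set z = -4
Step 2: A = 12 / (-4 + 11)
Step 3: A = 12 / 7
Step 4: A = 12/7

12/7


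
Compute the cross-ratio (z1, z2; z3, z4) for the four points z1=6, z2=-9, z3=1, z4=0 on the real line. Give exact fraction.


Step 1: (z1-z3)(z2-z4) = 5 * (-9) = -45
Step 2: (z1-z4)(z2-z3) = 6 * (-10) = -60
Step 3: Cross-ratio = 45/60 = 3/4

3/4


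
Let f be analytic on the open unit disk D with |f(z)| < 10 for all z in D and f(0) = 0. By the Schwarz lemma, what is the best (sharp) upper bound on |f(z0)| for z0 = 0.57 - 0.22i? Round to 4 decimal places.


Step 1: g = f/10 maps D -> D with g(0) = 0, so by the Schwarz lemma |g(z)| <= |z|, i.e. |f(z)| <= 10|z|; this is sharp (f(z) = 10z).
Step 2: |z0|^2 = 0.57^2 + (-0.22)^2 = 0.3733
Step 3: |z0| = sqrt(0.3733) = 0.610983
Step 4: Best bound = 10 * |z0| = 10 * 0.610983 = 6.1098

6.1098


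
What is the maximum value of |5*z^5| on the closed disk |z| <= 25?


Step 1: On |z| = 25, |f(z)| = 5 * |z|^5 = 5 * 25^5
Step 2: By maximum modulus principle, maximum is on boundary.
Step 3: Maximum = 5 * 9765625 = 48828125

48828125


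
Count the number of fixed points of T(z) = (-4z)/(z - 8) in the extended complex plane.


Step 1: Fixed points satisfy T(z) = z
Step 2: z^2 - 4z = 0
Step 3: Discriminant = (-4)^2 - 4*1*0 = 16
Step 4: Number of fixed points = 2

2


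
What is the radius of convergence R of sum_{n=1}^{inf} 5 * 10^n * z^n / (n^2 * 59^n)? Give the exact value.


Step 1: General term a_n = 5 * 10^n / (n^2 * 59^n)
Step 2: By the root test, |a_n|^(1/n) = 5^(1/n) * 10 / (n^(2/n) * 59) -> 10/59 as n -> infinity (since 5^(1/n) -> 1 and n^(2/n) -> 1)
Step 3: R = 1/lim|a_n|^(1/n) = 59/10

59/10


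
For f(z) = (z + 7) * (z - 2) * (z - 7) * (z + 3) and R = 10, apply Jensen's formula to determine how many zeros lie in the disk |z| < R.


Jensen's formula: (1/2pi)*integral log|f(Re^it)|dt = log|f(0)| + sum_{|a_k|<R} log(R/|a_k|)
Step 1: f(0) = 7 * (-2) * (-7) * 3 = 294
Step 2: log|f(0)| = log|-7| + log|2| + log|7| + log|-3| = 5.6836
Step 3: Zeros inside |z| < 10: -7, 2, 7, -3
Step 4: Jensen sum = log(10/7) + log(10/2) + log(10/7) + log(10/3) = 3.5268
Step 5: n(R) = number of terms in the Jensen sum = count of zeros inside |z| < 10 = 4

4


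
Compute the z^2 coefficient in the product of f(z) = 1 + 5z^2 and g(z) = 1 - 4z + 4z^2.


Step 1: z^2 term in f*g comes from: (1)*(4z^2) + (0)*(-4z) + (5z^2)*(1)
Step 2: = 4 + 0 + 5
Step 3: = 9

9


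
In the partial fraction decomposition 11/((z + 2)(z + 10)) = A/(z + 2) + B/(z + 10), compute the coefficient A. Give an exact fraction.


Step 1: Multiply both sides by (z + 2) and set z = -2
Step 2: A = 11 / (-2 + 10)
Step 3: A = 11 / 8
Step 4: A = 11/8

11/8


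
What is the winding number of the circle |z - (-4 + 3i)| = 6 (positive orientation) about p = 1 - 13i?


Step 1: Center c = (-4, 3), radius = 6
Step 2: |p - c|^2 = 5^2 + (-16)^2 = 281
Step 3: r^2 = 36
Step 4: |p-c| > r so winding number = 0

0


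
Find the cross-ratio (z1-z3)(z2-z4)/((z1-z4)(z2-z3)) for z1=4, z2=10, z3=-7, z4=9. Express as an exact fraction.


Step 1: (z1-z3)(z2-z4) = 11 * 1 = 11
Step 2: (z1-z4)(z2-z3) = (-5) * 17 = -85
Step 3: Cross-ratio = -11/85 = -11/85

-11/85


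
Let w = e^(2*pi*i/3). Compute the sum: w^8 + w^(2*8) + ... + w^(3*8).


Step 1: The sum sum_{j=1}^{n} w^(k*j) equals n if n | k, else 0.
Step 2: Here n = 3, k = 8
Step 3: Does n divide k? 3 | 8 -> False
Step 4: Sum = 0

0


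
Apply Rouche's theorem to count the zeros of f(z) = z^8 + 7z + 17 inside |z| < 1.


Step 1: On |z| = 1 the three terms have sizes |z^8| = 1^8 = 1, |7z| = 7*1 = 7, |17| = 17
Step 2: The dominant term is g(z) = 17; let h(z) = z^8 + 7z so f = g + h
Step 3: On |z| = 1: |g| = 17 and |h| <= 1 + 7 = 8
Step 4: Since 17 > 8, |h| < |g| on |z| = 1, so by Rouche f has the same number of zeros as g inside |z| < 1
Step 5: g(z) = 17 is a nonzero constant with no zeros inside |z| < 1. Answer = 0

0


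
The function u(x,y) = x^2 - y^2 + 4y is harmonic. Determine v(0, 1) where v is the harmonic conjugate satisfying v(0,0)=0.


Step 1: v_x = -u_y = 2y - 4
Step 2: v_y = u_x = 2x + 0
Step 3: v = 2xy - 4x + C
Step 4: v(0,0) = 0 => C = 0
Step 5: v(0, 1) = 0

0


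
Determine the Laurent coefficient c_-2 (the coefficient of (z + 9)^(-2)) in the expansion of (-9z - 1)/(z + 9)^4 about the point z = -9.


Step 1: Write the numerator in powers of (z + 9): -9z - 1 = -9(z + 9) + (-9*(-9) - 1) = -9(z + 9) + 80
Step 2: Divide by (z + 9)^4: f(z) = 80(z + 9)^(-4) - 9(z + 9)^(-3)
Step 3: This finite sum is the Laurent series of f about z = -9.
Step 4: Only the powers -4 and -3 appear, so the coefficient of (z + 9)^(-2) = 0

0


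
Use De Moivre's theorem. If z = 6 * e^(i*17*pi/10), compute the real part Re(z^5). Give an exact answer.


Step 1: By De Moivre's theorem, z^5 = 6^5 * e^(i*5*17*pi/10) = 7776 * (cos(17*pi/2) + i*sin(17*pi/2))
Step 2: |z|^5 = 6^5 = 7776
Step 3: Reduce the angle mod 2*pi: 17*pi/2 - 8*pi = pi/2
Step 4: cos(pi/2) = 0
Step 5: Re(z^5) = 7776 * 0 = 0

0


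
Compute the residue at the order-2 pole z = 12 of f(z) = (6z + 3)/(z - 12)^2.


Step 1: Pole of order 2 at z = 12
Step 2: Res = lim d/dz [(z - 12)^2 * f(z)] as z -> 12
Step 3: (z - 12)^2 * f(z) = 6z + 3
Step 4: d/dz[6z + 3] = 6

6


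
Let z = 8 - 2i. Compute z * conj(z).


Step 1: conj(z) = 8 + 2i
Step 2: z * conj(z) = 8^2 + (-2)^2
Step 3: = 64 + 4 = 68

68


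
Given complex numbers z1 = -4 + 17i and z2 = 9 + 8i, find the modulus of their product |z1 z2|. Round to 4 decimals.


Step 1: |z1| = sqrt((-4)^2 + 17^2) = sqrt(305)
Step 2: |z2| = sqrt(9^2 + 8^2) = sqrt(145)
Step 3: |z1*z2| = |z1|*|z2| = sqrt(305) * sqrt(145) = sqrt(305 * 145) = sqrt(44225)
Step 4: = 210.2974

210.2974


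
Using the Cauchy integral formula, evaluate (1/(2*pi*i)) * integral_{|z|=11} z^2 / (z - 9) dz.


Step 1: f(z) = z^2, a = 9 is inside |z| = 11
Step 2: By Cauchy integral formula: (1/(2pi*i)) * integral = f(a)
Step 3: f(9) = 9^2 = 81

81


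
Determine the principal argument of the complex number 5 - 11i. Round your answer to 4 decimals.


Step 1: z = 5 - 11i
Step 2: arg(z) = atan2(-11, 5)
Step 3: arg(z) = -1.1442

-1.1442


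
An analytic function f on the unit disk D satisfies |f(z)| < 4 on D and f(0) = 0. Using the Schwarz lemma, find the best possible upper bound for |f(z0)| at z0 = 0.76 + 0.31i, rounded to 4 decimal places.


Step 1: g = f/4 maps D -> D with g(0) = 0, so by the Schwarz lemma |g(z)| <= |z|, i.e. |f(z)| <= 4|z|; this is sharp (f(z) = 4z).
Step 2: |z0|^2 = 0.76^2 + 0.31^2 = 0.6737
Step 3: |z0| = sqrt(0.6737) = 0.820792
Step 4: Best bound = 4 * |z0| = 4 * 0.820792 = 3.2832

3.2832


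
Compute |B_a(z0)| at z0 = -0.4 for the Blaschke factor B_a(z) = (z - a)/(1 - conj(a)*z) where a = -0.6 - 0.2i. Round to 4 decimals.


Step 1: Numerator z0 - a = -0.4 - (-0.6 - 0.2i) = 0.2 + 0.2i
Step 2: Denominator 1 - conj(a)*z0 = 1 - (-0.6 + 0.2i)*(-0.4) = 0.76 + 0.08i
Step 3: |z0 - a|^2 = 0.2^2 + 0.2^2 = 0.08; |1 - conj(a)*z0|^2 = 0.76^2 + 0.08^2 = 0.584
Step 4: |B_a(-0.4)| = sqrt(0.08 / 0.584) = sqrt(0.136986)
Step 5: = 0.3701

0.3701


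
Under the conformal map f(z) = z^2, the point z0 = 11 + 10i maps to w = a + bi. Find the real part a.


Step 1: z0 = 11 + 10i
Step 2: z0^2 = 11^2 - 10^2 + 220i
Step 3: real part = 121 - 100 = 21

21


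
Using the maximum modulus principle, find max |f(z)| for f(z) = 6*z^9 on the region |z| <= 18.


Step 1: On |z| = 18, |f(z)| = 6 * |z|^9 = 6 * 18^9
Step 2: By maximum modulus principle, maximum is on boundary.
Step 3: Maximum = 6 * 198359290368 = 1190155742208

1190155742208


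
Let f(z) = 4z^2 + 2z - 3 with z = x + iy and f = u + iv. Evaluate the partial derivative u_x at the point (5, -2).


Step 1: f(z) = 4(x+iy)^2 + 2(x+iy) - 3
Step 2: u = 4(x^2 - y^2) + 2x - 3
Step 3: u_x = 8x + 2
Step 4: At (5, -2): u_x = 40 + 2 = 42

42


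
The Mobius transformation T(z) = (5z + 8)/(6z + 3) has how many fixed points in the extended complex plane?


Step 1: Fixed points satisfy T(z) = z
Step 2: 6z^2 - 2z - 8 = 0
Step 3: Discriminant = (-2)^2 - 4*6*(-8) = 196
Step 4: Number of fixed points = 2

2


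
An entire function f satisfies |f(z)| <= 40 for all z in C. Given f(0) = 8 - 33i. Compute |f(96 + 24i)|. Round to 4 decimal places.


Step 1: By Liouville's theorem, a bounded entire function is constant.
Step 2: f(z) = f(0) = 8 - 33i for all z.
Step 3: |f(w)| = |8 - 33i| = sqrt(64 + 1089)
Step 4: = 33.9559

33.9559


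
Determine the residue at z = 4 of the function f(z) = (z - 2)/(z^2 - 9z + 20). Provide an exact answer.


Step 1: Q(z) = z^2 - 9z + 20 = (z - 4)(z - 5)
Step 2: Q'(z) = 2z - 9
Step 3: Q'(4) = -1, P(4) = 2
Step 4: Res = P(4)/Q'(4) = 2/(-1) = -2

-2


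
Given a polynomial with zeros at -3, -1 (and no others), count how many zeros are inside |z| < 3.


Step 1: Check each root:
  z = -3: |-3| = 3 >= 3
  z = -1: |-1| = 1 < 3
Step 2: Count = 1

1


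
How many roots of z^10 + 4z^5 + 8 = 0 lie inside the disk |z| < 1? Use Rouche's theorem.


Step 1: On |z| = 1 the three terms have sizes |z^10| = 1^10 = 1, |4z^5| = 4*1^5 = 4, |8| = 8
Step 2: The dominant term is g(z) = 8; let h(z) = z^10 + 4z^5 so f = g + h
Step 3: On |z| = 1: |g| = 8 and |h| <= 1 + 4 = 5
Step 4: Since 8 > 5, |h| < |g| on |z| = 1, so by Rouche f has the same number of zeros as g inside |z| < 1
Step 5: g(z) = 8 is a nonzero constant with no zeros inside |z| < 1. Answer = 0

0


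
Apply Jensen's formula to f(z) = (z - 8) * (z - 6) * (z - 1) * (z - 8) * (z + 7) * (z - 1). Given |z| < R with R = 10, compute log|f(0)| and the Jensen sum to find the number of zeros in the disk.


Jensen's formula: (1/2pi)*integral log|f(Re^it)|dt = log|f(0)| + sum_{|a_k|<R} log(R/|a_k|)
Step 1: f(0) = (-8) * (-6) * (-1) * (-8) * 7 * (-1) = -2688
Step 2: log|f(0)| = log|8| + log|6| + log|1| + log|8| + log|-7| + log|1| = 7.8966
Step 3: Zeros inside |z| < 10: 8, 6, 1, 8, -7, 1
Step 4: Jensen sum = log(10/8) + log(10/6) + log(10/1) + log(10/8) + log(10/7) + log(10/1) = 5.919
Step 5: n(R) = number of terms in the Jensen sum = count of zeros inside |z| < 10 = 6

6


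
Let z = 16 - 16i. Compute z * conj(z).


Step 1: conj(z) = 16 + 16i
Step 2: z * conj(z) = 16^2 + (-16)^2
Step 3: = 256 + 256 = 512

512


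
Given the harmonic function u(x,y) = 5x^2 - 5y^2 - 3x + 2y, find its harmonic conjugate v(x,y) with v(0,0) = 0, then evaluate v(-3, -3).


Step 1: v_x = -u_y = 10y - 2
Step 2: v_y = u_x = 10x - 3
Step 3: v = 10xy - 2x - 3y + C
Step 4: v(0,0) = 0 => C = 0
Step 5: v(-3, -3) = 105

105


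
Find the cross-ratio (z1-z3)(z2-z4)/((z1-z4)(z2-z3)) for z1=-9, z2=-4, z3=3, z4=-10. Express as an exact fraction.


Step 1: (z1-z3)(z2-z4) = (-12) * 6 = -72
Step 2: (z1-z4)(z2-z3) = 1 * (-7) = -7
Step 3: Cross-ratio = 72/7 = 72/7

72/7


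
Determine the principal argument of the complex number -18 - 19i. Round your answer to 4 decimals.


Step 1: z = -18 - 19i
Step 2: arg(z) = atan2(-19, -18)
Step 3: arg(z) = -2.3292

-2.3292


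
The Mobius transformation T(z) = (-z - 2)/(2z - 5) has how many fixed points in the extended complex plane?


Step 1: Fixed points satisfy T(z) = z
Step 2: 2z^2 - 4z + 2 = 0
Step 3: Discriminant = (-4)^2 - 4*2*2 = 0
Step 4: Number of fixed points = 1

1


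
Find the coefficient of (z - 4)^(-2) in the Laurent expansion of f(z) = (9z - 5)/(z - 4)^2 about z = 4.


Step 1: Write the numerator in powers of (z - 4): 9z - 5 = 9(z - 4) + (9*4 - 5) = 9(z - 4) + 31
Step 2: Divide by (z - 4)^2: f(z) = 31(z - 4)^(-2) + 9(z - 4)^(-1)
Step 3: This finite sum is the Laurent series of f about z = 4.
Step 4: Coefficient of (z - 4)^(-2) = 9*4 - 5 = 31

31


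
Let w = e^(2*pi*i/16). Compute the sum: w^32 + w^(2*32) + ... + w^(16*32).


Step 1: The sum sum_{j=1}^{n} w^(k*j) equals n if n | k, else 0.
Step 2: Here n = 16, k = 32
Step 3: Does n divide k? 16 | 32 -> True
Step 4: Sum = 16

16


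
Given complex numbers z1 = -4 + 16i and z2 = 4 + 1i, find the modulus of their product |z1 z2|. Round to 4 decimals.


Step 1: |z1| = sqrt((-4)^2 + 16^2) = sqrt(272)
Step 2: |z2| = sqrt(4^2 + 1^2) = sqrt(17)
Step 3: |z1*z2| = |z1|*|z2| = sqrt(272) * sqrt(17) = sqrt(272 * 17) = sqrt(4624)
Step 4: = 68.0

68.0


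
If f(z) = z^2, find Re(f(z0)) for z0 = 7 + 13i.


Step 1: z0 = 7 + 13i
Step 2: z0^2 = 7^2 - 13^2 + 182i
Step 3: real part = 49 - 169 = -120

-120


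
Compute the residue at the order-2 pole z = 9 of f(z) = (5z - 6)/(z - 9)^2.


Step 1: Pole of order 2 at z = 9
Step 2: Res = lim d/dz [(z - 9)^2 * f(z)] as z -> 9
Step 3: (z - 9)^2 * f(z) = 5z - 6
Step 4: d/dz[5z - 6] = 5

5


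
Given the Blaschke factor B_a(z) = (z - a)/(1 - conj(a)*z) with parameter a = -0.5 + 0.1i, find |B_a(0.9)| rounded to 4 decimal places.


Step 1: Numerator z0 - a = 0.9 - (-0.5 + 0.1i) = 1.4 - 0.1i
Step 2: Denominator 1 - conj(a)*z0 = 1 - (-0.5 - 0.1i)*0.9 = 1.45 + 0.09i
Step 3: |z0 - a|^2 = 1.4^2 + (-0.1)^2 = 1.97; |1 - conj(a)*z0|^2 = 1.45^2 + 0.09^2 = 2.1106
Step 4: |B_a(0.9)| = sqrt(1.97 / 2.1106) = sqrt(0.933384)
Step 5: = 0.9661

0.9661


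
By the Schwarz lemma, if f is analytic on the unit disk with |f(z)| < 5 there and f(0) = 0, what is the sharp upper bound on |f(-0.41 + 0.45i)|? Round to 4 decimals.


Step 1: g = f/5 maps D -> D with g(0) = 0, so by the Schwarz lemma |g(z)| <= |z|, i.e. |f(z)| <= 5|z|; this is sharp (f(z) = 5z).
Step 2: |z0|^2 = (-0.41)^2 + 0.45^2 = 0.3706
Step 3: |z0| = sqrt(0.3706) = 0.608769
Step 4: Best bound = 5 * |z0| = 5 * 0.608769 = 3.0438

3.0438


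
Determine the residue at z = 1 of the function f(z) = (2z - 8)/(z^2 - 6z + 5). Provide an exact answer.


Step 1: Q(z) = z^2 - 6z + 5 = (z - 1)(z - 5)
Step 2: Q'(z) = 2z - 6
Step 3: Q'(1) = -4, P(1) = -6
Step 4: Res = P(1)/Q'(1) = -6/(-4) = 3/2

3/2


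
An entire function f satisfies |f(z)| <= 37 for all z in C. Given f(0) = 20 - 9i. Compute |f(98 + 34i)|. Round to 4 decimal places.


Step 1: By Liouville's theorem, a bounded entire function is constant.
Step 2: f(z) = f(0) = 20 - 9i for all z.
Step 3: |f(w)| = |20 - 9i| = sqrt(400 + 81)
Step 4: = 21.9317

21.9317


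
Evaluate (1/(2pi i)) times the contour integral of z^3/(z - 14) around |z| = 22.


Step 1: f(z) = z^3, a = 14 is inside |z| = 22
Step 2: By Cauchy integral formula: (1/(2pi*i)) * integral = f(a)
Step 3: f(14) = 14^3 = 2744

2744


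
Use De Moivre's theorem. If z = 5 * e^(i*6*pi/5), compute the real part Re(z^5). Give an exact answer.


Step 1: By De Moivre's theorem, z^5 = 5^5 * e^(i*5*6*pi/5) = 3125 * (cos(6*pi) + i*sin(6*pi))
Step 2: |z|^5 = 5^5 = 3125
Step 3: Reduce the angle mod 2*pi: 6*pi - 6*pi = 0
Step 4: cos(0) = 1
Step 5: Re(z^5) = 3125 * 1 = 3125

3125


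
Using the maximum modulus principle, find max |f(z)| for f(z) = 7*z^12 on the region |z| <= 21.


Step 1: On |z| = 21, |f(z)| = 7 * |z|^12 = 7 * 21^12
Step 2: By maximum modulus principle, maximum is on boundary.
Step 3: Maximum = 7 * 7355827511386641 = 51490792579706487

51490792579706487


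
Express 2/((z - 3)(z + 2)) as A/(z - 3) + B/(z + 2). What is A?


Step 1: Multiply both sides by (z - 3) and set z = 3
Step 2: A = 2 / (3 + 2)
Step 3: A = 2 / 5
Step 4: A = 2/5

2/5


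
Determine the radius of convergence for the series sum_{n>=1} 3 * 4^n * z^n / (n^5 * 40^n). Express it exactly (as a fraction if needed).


Step 1: General term a_n = 3 * 4^n / (n^5 * 40^n)
Step 2: By the root test, |a_n|^(1/n) = 3^(1/n) * 4 / (n^(5/n) * 40) -> 4/40 as n -> infinity (since 3^(1/n) -> 1 and n^(5/n) -> 1)
Step 3: R = 1/lim|a_n|^(1/n) = 40/4 = 10

10


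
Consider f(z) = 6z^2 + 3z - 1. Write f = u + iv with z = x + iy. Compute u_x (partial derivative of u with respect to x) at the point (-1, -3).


Step 1: f(z) = 6(x+iy)^2 + 3(x+iy) - 1
Step 2: u = 6(x^2 - y^2) + 3x - 1
Step 3: u_x = 12x + 3
Step 4: At (-1, -3): u_x = -12 + 3 = -9

-9


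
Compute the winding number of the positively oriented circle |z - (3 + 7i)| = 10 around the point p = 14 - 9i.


Step 1: Center c = (3, 7), radius = 10
Step 2: |p - c|^2 = 11^2 + (-16)^2 = 377
Step 3: r^2 = 100
Step 4: |p-c| > r so winding number = 0

0


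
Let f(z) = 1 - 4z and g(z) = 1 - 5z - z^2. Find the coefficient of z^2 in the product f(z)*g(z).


Step 1: z^2 term in f*g comes from: (1)*(-z^2) + (-4z)*(-5z) + (0)*(1)
Step 2: = -1 + 20 + 0
Step 3: = 19

19


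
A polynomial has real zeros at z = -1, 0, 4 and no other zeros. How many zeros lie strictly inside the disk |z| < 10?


Step 1: Check each root:
  z = -1: |-1| = 1 < 10
  z = 0: |0| = 0 < 10
  z = 4: |4| = 4 < 10
Step 2: Count = 3

3


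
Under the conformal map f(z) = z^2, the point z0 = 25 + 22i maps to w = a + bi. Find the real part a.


Step 1: z0 = 25 + 22i
Step 2: z0^2 = 25^2 - 22^2 + 1100i
Step 3: real part = 625 - 484 = 141

141


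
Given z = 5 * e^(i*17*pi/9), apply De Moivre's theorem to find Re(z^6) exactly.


Step 1: By De Moivre's theorem, z^6 = 5^6 * e^(i*6*17*pi/9) = 15625 * (cos(34*pi/3) + i*sin(34*pi/3))
Step 2: |z|^6 = 5^6 = 15625
Step 3: Reduce the angle mod 2*pi: 34*pi/3 - 10*pi = 4*pi/3
Step 4: cos(4*pi/3) = -1/2
Step 5: Re(z^6) = 15625 * (-1/2) = -15625/2

-15625/2


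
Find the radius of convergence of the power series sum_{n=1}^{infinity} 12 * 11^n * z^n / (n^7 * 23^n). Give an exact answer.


Step 1: General term a_n = 12 * 11^n / (n^7 * 23^n)
Step 2: By the root test, |a_n|^(1/n) = 12^(1/n) * 11 / (n^(7/n) * 23) -> 11/23 as n -> infinity (since 12^(1/n) -> 1 and n^(7/n) -> 1)
Step 3: R = 1/lim|a_n|^(1/n) = 23/11

23/11


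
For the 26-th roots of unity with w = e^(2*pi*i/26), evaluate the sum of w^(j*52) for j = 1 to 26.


Step 1: The sum sum_{j=1}^{n} w^(k*j) equals n if n | k, else 0.
Step 2: Here n = 26, k = 52
Step 3: Does n divide k? 26 | 52 -> True
Step 4: Sum = 26

26


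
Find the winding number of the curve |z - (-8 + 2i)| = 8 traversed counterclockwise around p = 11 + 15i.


Step 1: Center c = (-8, 2), radius = 8
Step 2: |p - c|^2 = 19^2 + 13^2 = 530
Step 3: r^2 = 64
Step 4: |p-c| > r so winding number = 0

0


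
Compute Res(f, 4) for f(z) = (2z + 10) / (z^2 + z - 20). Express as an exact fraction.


Step 1: Q(z) = z^2 + z - 20 = (z - 4)(z + 5)
Step 2: Q'(z) = 2z + 1
Step 3: Q'(4) = 9, P(4) = 18
Step 4: Res = P(4)/Q'(4) = 18/9 = 2

2


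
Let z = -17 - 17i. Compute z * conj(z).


Step 1: conj(z) = -17 + 17i
Step 2: z * conj(z) = (-17)^2 + (-17)^2
Step 3: = 289 + 289 = 578

578


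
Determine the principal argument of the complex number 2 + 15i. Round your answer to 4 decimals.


Step 1: z = 2 + 15i
Step 2: arg(z) = atan2(15, 2)
Step 3: arg(z) = 1.4382

1.4382


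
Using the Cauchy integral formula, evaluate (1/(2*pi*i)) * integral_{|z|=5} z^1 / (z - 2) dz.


Step 1: f(z) = z^1, a = 2 is inside |z| = 5
Step 2: By Cauchy integral formula: (1/(2pi*i)) * integral = f(a)
Step 3: f(2) = 2^1 = 2

2


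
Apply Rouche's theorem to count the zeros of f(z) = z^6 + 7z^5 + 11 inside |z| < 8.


Step 1: On |z| = 8 the three terms have sizes |z^6| = 8^6 = 262144, |7z^5| = 7*8^5 = 229376, |11| = 11
Step 2: The dominant term is g(z) = z^6; let h(z) = 7z^5 + 11 so f = g + h
Step 3: On |z| = 8: |g| = 262144 and |h| <= 229376 + 11 = 229387
Step 4: Since 262144 > 229387, |h| < |g| on |z| = 8, so by Rouche f has the same number of zeros as g inside |z| < 8
Step 5: g(z) = z^6 has 6 zeros (all at the origin) inside |z| < 8. Answer = 6

6


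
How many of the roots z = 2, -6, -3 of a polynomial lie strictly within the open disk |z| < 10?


Step 1: Check each root:
  z = 2: |2| = 2 < 10
  z = -6: |-6| = 6 < 10
  z = -3: |-3| = 3 < 10
Step 2: Count = 3

3


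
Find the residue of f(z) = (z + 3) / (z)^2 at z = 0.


Step 1: Pole of order 2 at z = 0
Step 2: Res = lim d/dz [(z)^2 * f(z)] as z -> 0
Step 3: (z)^2 * f(z) = z + 3
Step 4: d/dz[z + 3] = 1

1


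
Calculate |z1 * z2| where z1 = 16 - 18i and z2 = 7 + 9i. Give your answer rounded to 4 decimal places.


Step 1: |z1| = sqrt(16^2 + (-18)^2) = sqrt(580)
Step 2: |z2| = sqrt(7^2 + 9^2) = sqrt(130)
Step 3: |z1*z2| = |z1|*|z2| = sqrt(580) * sqrt(130) = sqrt(580 * 130) = sqrt(75400)
Step 4: = 274.5906

274.5906
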